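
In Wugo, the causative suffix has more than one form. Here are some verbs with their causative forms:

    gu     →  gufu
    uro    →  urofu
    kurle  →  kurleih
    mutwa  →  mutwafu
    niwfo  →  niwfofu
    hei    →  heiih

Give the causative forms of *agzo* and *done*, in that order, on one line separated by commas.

agzofu, doneih

The pattern is front/back vowel harmony: -ih when the last vowel of the stem is a front vowel (*kurle*, *hei*); -fu when the last vowel of the stem is a back vowel (*gu*, *uro*, *mutwa*, *niwfo*).
The last vowel of *agzo* is /o/, which is a back vowel, so the suffix is -fu, giving *agzofu*.
*done*: last vowel = /e/, a front vowel → -ih → *doneih*.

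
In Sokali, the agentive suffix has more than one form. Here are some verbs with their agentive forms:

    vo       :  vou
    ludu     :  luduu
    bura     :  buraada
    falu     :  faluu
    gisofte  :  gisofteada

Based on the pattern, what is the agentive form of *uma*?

The pattern is rounding harmony: -u when the last vowel of the stem is a rounded vowel (*vo*, *ludu*, *falu*); -ada when the last vowel of the stem is an unrounded vowel (*bura*, *gisofte*).
Since the last vowel of *uma* is /a/ (an unrounded vowel), it takes -ada, giving *umaada*.

umaada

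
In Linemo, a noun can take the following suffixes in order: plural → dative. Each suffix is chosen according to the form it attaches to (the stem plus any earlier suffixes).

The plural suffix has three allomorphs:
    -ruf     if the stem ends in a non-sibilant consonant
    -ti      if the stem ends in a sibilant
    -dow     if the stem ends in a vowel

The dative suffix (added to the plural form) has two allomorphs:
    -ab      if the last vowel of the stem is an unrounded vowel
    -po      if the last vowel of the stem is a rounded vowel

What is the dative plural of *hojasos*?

The final sound of *hojasos* is /s/, which is a sibilant, so the plural suffix is -ti, giving *hojasosti*.
The plural form *hojasosti* — last vowel /i/ (an unrounded vowel) → -ab → *hojasostiab*.

hojasostiab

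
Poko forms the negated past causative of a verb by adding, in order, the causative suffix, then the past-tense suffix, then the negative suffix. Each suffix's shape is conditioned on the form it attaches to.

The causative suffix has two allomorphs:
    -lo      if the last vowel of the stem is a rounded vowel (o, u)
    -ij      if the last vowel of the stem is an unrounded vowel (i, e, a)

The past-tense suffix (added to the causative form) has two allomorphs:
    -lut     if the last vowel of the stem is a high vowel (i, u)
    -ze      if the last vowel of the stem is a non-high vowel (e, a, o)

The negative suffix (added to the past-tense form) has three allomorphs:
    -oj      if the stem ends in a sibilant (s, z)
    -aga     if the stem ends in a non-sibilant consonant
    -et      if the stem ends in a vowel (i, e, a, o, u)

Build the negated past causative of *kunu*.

The last vowel of *kunu* is /u/, which is a rounded vowel, so the causative suffix is -lo, giving *kunulo*.
The causative form *kunulo* — last vowel /o/ (a non-high vowel) → -ze → *kunuloze*.
The past-tense form *kunuloze* — final sound /e/ (a vowel) → -et → *kunulozeet*.

kunulozeet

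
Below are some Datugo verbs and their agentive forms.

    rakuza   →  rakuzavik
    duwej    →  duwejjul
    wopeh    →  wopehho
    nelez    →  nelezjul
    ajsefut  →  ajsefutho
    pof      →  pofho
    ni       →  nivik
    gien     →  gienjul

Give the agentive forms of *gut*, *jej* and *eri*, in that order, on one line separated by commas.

The alternation tracks the final sound of the stem — -ho when the stem ends in a voiceless consonant (*wopeh*, *ajsefut*, *pof*); -jul when the stem ends in a voiced consonant (*duwej*, *nelez*, *gien*); -vik when the stem ends in a vowel (*rakuza*, *ni*).
Since the final sound of *gut* is /t/ (a voiceless consonant), it takes -ho, giving *gutho*.
The final sound of *jej* is /j/, which is a voiced consonant, so the suffix is -jul, giving *jejjul*.
Since the final sound of *eri* is /i/ (a vowel), it takes -vik, giving *erivik*.

gutho, jejjul, erivik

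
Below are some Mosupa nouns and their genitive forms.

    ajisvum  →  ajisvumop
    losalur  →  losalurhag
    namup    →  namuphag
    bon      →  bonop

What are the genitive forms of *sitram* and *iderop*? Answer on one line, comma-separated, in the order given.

The suffix is conditioned by the final consonant: -op when the stem ends in a nasal (*ajisvum*, *bon*); -hag when the stem ends in a non-nasal consonant (*losalur*, *namup*).
The final consonant of *sitram* is /m/, which is a nasal, so the suffix is -op, giving *sitramop*.
Since the final consonant of *iderop* is /p/ (non-nasal), it takes -hag, giving *iderophag*.

sitramop, iderophag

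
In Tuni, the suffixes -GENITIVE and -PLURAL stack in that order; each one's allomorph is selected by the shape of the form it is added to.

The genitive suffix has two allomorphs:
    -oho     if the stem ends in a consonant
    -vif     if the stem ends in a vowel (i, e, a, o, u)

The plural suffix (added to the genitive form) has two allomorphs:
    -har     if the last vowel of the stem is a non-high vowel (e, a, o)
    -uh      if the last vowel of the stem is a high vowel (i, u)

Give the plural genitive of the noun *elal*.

elalohohar

Since the final sound of *elal* is /l/ (a consonant), it takes -oho, giving *elaloho*.
The genitive form *elaloho*: last vowel = /o/, a non-high vowel → -har → *elalohohar*.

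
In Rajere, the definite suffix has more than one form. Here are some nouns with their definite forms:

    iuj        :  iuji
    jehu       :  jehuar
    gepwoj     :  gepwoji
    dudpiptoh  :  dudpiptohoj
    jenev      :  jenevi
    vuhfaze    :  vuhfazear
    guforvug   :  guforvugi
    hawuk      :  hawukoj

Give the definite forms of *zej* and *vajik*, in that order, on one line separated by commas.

zeji, vajikoj

The pattern is voicing of the final sound: -oj when the stem ends in a voiceless consonant (*dudpiptoh*, *hawuk*); -i when the stem ends in a voiced consonant (*iuj*, *gepwoj*, *jenev*, *guforvug*); -ar when the stem ends in a vowel (*jehu*, *vuhfaze*).
Since the final sound of *zej* is /j/ (a voiced consonant), it takes -i, giving *zeji*.
*vajik* — final sound /k/ (a voiceless consonant) → -oj → *vajikoj*.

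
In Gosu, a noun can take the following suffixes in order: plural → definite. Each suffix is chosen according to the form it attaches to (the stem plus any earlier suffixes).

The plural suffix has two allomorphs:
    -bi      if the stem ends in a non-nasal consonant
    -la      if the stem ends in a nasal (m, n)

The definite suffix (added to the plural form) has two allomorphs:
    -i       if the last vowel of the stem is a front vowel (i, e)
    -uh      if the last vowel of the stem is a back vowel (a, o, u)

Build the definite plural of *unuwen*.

*unuwen*: final consonant = /n/, a nasal → -la → *unuwenla*.
Since the last vowel of the plural form *unuwenla* is /a/ (a back vowel), it takes -uh, giving *unuwenlauh*.

unuwenlauh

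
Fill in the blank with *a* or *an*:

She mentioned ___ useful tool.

a

The indefinite article is chosen by the initial *sound* of the following word, not its spelling.
*useful* begins with the sound /juː/ (u pronounced /juː/) — a consonant sound.
So the article is *a*: She mentioned a useful tool.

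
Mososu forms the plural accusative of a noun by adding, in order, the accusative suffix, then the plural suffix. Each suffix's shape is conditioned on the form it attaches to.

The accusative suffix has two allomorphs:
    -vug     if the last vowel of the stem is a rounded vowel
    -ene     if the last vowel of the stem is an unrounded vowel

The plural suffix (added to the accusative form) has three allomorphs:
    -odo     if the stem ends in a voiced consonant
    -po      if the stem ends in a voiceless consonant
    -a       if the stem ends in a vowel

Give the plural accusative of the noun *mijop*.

mijopvugodo

*mijop* — last vowel /o/ (a rounded vowel) → -vug → *mijopvug*.
The accusative form *mijopvug* — final sound /g/ (a voiced consonant) → -odo → *mijopvugodo*.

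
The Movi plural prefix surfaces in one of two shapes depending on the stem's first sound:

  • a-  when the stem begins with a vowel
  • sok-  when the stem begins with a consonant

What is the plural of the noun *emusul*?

*emusul* — first sound /e/ (a vowel) → a- → *aemusul*.

aemusul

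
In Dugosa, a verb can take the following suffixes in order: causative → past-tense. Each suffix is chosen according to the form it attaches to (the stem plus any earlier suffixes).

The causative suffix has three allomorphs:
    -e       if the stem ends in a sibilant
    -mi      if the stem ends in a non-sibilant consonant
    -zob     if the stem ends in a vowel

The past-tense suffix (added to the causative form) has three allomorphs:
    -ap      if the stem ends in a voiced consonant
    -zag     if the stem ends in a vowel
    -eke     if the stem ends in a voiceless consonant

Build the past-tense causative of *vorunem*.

Since the final sound of *vorunem* is /m/ (a non-sibilant consonant), it takes -mi, giving *vorunemmi*.
The causative form *vorunemmi*: final sound = /i/, a vowel → -zag → *vorunemmizag*.

vorunemmizag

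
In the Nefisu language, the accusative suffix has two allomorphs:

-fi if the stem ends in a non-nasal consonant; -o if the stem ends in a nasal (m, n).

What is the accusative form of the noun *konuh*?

konuhfi

*konuh* — final consonant /h/ (non-nasal) → -fi → *konuhfi*.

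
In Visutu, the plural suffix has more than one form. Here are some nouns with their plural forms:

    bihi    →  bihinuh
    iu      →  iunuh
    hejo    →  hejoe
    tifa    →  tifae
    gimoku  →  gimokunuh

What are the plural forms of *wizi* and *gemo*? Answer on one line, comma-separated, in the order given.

wizinuh, gemoe

The pattern is height harmony: -nuh when the last vowel of the stem is a high vowel (*bihi*, *iu*, *gimoku*); -e when the last vowel of the stem is a non-high vowel (*hejo*, *tifa*).
Since the last vowel of *wizi* is /i/ (a high vowel), it takes -nuh, giving *wizinuh*.
Since the last vowel of *gemo* is /o/ (a non-high vowel), it takes -e, giving *gemoe*.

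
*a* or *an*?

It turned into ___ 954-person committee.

a

The indefinite article is chosen by the initial *sound* of the following word, not its spelling.
The number *954* is spoken "nine hundred …", beginning with /naɪn/ — a consonant sound.
So the article is *a*: It turned into a 954-person committee.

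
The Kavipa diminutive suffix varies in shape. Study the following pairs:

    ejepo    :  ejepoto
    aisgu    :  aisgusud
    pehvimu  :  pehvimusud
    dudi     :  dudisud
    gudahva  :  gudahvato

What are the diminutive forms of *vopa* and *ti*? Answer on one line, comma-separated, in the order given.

vopato, tisud

The pattern is height harmony: -sud when the last vowel of the stem is a high vowel (*aisgu*, *pehvimu*, *dudi*); -to when the last vowel of the stem is a non-high vowel (*ejepo*, *gudahva*).
*vopa* — last vowel /a/ (a non-high vowel) → -to → *vopato*.
*ti* — last vowel /i/ (a high vowel) → -sud → *tisud*.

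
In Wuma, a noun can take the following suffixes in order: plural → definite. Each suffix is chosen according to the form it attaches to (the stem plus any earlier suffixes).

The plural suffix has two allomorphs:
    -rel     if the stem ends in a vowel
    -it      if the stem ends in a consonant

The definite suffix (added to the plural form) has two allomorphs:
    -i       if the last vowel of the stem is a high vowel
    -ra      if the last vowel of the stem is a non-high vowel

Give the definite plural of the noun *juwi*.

juwirelra

The final sound of *juwi* is /i/, which is a vowel, so the plural suffix is -rel, giving *juwirel*.
The plural form *juwirel*: last vowel = /e/, a non-high vowel → -ra → *juwirelra*.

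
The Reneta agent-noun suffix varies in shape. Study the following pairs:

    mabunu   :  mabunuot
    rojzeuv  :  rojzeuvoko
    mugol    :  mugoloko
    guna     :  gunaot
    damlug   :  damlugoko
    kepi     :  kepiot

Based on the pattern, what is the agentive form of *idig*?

idigoko

Looking at the final sound of each stem: -oko when the stem ends in a consonant (*rojzeuv*, *mugol*, *damlug*); -ot when the stem ends in a vowel (*mabunu*, *guna*, *kepi*).
Since the final sound of *idig* is /g/ (a consonant), it takes -oko, giving *idigoko*.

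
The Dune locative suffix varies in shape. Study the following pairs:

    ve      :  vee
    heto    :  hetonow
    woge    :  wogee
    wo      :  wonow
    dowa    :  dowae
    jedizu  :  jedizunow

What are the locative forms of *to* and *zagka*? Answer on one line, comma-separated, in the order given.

The pattern is rounding harmony: -now when the last vowel of the stem is a rounded vowel (*heto*, *wo*, *jedizu*); -e when the last vowel of the stem is an unrounded vowel (*ve*, *woge*, *dowa*).
Since the last vowel of *to* is /o/ (a rounded vowel), it takes -now, giving *tonow*.
The last vowel of *zagka* is /a/, which is an unrounded vowel, so the suffix is -e, giving *zagkae*.

tonow, zagkae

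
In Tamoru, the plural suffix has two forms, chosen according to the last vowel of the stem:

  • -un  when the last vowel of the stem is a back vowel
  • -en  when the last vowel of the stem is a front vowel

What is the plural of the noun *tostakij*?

*tostakij*: last vowel = /i/, a front vowel → -en → *tostakijen*.

tostakijen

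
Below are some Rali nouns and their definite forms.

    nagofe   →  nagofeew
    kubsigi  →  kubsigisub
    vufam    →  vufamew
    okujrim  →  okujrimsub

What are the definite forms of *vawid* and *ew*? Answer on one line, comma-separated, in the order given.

vawidsub, ewew

The alternation tracks the last vowel of the stem — -sub when the last vowel of the stem is a high vowel (*kubsigi*, *okujrim*); -ew when the last vowel of the stem is a non-high vowel (*nagofe*, *vufam*).
Since the last vowel of *vawid* is /i/ (a high vowel), it takes -sub, giving *vawidsub*.
*ew* — last vowel /e/ (a non-high vowel) → -ew → *ewew*.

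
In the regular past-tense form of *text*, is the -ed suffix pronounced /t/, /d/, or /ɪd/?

The stem *text* ends in /t/ or /d/.
The -ed suffix is realized as /ɪd/ after /t, d/; as /t/ after other voiceless consonants; and as /d/ after other voiced sounds.
So -ed on *text* is pronounced /ɪd/.

/ɪd/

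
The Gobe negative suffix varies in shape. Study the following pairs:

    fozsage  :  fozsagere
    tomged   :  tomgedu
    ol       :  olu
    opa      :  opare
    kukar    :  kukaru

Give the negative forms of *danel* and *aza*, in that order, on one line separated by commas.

danelu, azare

The alternation tracks the final sound of the stem — -u when the stem ends in a consonant (*tomged*, *ol*, *kukar*); -re when the stem ends in a vowel (*fozsage*, *opa*).
*danel* — final sound /l/ (a consonant) → -u → *danelu*.
*aza* — final sound /a/ (a vowel) → -re → *azare*.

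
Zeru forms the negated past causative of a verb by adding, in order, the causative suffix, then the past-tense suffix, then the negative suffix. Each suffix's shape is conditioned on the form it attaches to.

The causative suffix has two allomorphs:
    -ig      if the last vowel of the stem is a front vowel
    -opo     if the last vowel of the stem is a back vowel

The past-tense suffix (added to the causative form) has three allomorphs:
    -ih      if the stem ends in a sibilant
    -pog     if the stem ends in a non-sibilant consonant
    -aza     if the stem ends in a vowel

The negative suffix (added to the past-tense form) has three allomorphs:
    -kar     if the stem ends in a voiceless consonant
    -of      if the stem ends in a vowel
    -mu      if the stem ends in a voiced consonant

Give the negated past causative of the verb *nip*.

*nip*: last vowel = /i/, a front vowel → -ig → *nipig*.
Since the final sound of the causative form *nipig* is /g/ (a non-sibilant consonant), it takes -pog, giving *nipigpog*.
The past-tense form *nipigpog* — final sound /g/ (a voiced consonant) → -mu → *nipigpogmu*.

nipigpogmu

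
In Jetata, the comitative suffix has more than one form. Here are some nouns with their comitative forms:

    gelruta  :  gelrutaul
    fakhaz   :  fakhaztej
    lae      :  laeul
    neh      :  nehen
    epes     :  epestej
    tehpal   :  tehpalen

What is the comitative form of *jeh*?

The suffix is conditioned by the final sound: -tej when the stem ends in a sibilant (*fakhaz*, *epes*); -en when the stem ends in a non-sibilant consonant (*neh*, *tehpal*); -ul when the stem ends in a vowel (*gelruta*, *lae*).
Since the final sound of *jeh* is /h/ (a non-sibilant consonant), it takes -en, giving *jehen*.

jehen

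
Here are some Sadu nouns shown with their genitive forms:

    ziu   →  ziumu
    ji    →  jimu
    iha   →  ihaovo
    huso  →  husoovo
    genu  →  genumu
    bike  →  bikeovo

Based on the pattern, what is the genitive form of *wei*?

weimu

Looking at the last vowel of each stem: -mu when the last vowel of the stem is a high vowel (*ziu*, *ji*, *genu*); -ovo when the last vowel of the stem is a non-high vowel (*iha*, *huso*, *bike*).
Since the last vowel of *wei* is /i/ (a high vowel), it takes -mu, giving *weimu*.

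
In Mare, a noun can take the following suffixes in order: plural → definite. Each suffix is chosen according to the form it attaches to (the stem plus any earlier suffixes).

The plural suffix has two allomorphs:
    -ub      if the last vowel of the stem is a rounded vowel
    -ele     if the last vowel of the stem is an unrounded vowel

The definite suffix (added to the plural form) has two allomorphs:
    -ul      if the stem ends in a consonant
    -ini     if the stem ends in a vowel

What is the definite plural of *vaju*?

The last vowel of *vaju* is /u/, which is a rounded vowel, so the plural suffix is -ub, giving *vajuub*.
The plural form *vajuub*: final sound = /b/, a consonant → -ul → *vajuubul*.

vajuubul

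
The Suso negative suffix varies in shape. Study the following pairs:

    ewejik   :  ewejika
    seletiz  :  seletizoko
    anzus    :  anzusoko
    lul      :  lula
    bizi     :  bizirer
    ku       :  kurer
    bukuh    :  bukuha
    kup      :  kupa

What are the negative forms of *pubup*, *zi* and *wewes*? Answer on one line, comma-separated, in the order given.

pubupa, zirer, wewesoko

Looking at the final sound of each stem: -oko when the stem ends in a sibilant (*seletiz*, *anzus*); -a when the stem ends in a non-sibilant consonant (*ewejik*, *lul*, *bukuh*, *kup*); -rer when the stem ends in a vowel (*bizi*, *ku*).
Since the final sound of *pubup* is /p/ (a non-sibilant consonant), it takes -a, giving *pubupa*.
*zi* — final sound /i/ (a vowel) → -rer → *zirer*.
*wewes* — final sound /s/ (a sibilant) → -oko → *wewesoko*.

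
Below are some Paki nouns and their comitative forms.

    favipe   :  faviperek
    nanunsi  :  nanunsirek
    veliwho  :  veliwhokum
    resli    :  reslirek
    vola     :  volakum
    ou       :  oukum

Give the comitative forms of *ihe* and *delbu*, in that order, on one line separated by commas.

iherek, delbukum

The pattern is front/back vowel harmony: -rek when the last vowel of the stem is a front vowel (*favipe*, *nanunsi*, *resli*); -kum when the last vowel of the stem is a back vowel (*veliwho*, *vola*, *ou*).
Since the last vowel of *ihe* is /e/ (a front vowel), it takes -rek, giving *iherek*.
*delbu* — last vowel /u/ (a back vowel) → -kum → *delbukum*.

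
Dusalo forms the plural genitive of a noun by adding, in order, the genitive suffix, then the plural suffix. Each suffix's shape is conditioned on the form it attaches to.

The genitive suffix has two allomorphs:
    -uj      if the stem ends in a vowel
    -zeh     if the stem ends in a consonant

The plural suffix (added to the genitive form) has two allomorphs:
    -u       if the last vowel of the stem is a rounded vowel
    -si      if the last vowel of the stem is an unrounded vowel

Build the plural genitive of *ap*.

apzehsi

*ap*: final sound = /p/, a consonant → -zeh → *apzeh*.
The last vowel of the genitive form *apzeh* is /e/, which is an unrounded vowel, so the plural suffix is -si, giving *apzehsi*.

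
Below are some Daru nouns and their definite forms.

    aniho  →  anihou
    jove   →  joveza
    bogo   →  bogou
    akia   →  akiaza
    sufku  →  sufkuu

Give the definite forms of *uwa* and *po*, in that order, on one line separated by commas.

uwaza, pou

Looking at the last vowel of each stem: -u when the last vowel of the stem is a rounded vowel (*aniho*, *bogo*, *sufku*); -za when the last vowel of the stem is an unrounded vowel (*jove*, *akia*).
*uwa* — last vowel /a/ (an unrounded vowel) → -za → *uwaza*.
Since the last vowel of *po* is /o/ (a rounded vowel), it takes -u, giving *pou*.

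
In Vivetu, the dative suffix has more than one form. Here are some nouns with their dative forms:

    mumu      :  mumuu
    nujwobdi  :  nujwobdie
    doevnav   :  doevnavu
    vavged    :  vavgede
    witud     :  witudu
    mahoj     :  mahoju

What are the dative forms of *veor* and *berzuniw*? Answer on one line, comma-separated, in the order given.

veoru, berzuniwe

The pattern is front/back vowel harmony: -e when the last vowel of the stem is a front vowel (*nujwobdi*, *vavged*); -u when the last vowel of the stem is a back vowel (*mumu*, *doevnav*, *witud*, *mahoj*).
*veor*: last vowel = /o/, a back vowel → -u → *veoru*.
*berzuniw* — last vowel /i/ (a front vowel) → -e → *berzuniwe*.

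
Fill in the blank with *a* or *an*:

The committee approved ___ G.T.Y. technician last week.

a

The indefinite article is chosen by the initial *sound* of the following word, not its spelling.
The initialism *G.T.Y.* is read letter by letter; the first letter, G, is pronounced /dʒiː/, which begins with a consonant sound.
So the article is *a*: The committee approved a G.T.Y. technician last week.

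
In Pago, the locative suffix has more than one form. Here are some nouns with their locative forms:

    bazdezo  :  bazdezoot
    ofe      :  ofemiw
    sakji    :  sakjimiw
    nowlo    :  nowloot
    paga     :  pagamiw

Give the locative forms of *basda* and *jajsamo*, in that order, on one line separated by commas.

Looking at the last vowel of each stem: -ot when the last vowel of the stem is a rounded vowel (*bazdezo*, *nowlo*); -miw when the last vowel of the stem is an unrounded vowel (*ofe*, *sakji*, *paga*).
*basda* — last vowel /a/ (an unrounded vowel) → -miw → *basdamiw*.
Since the last vowel of *jajsamo* is /o/ (a rounded vowel), it takes -ot, giving *jajsamoot*.

basdamiw, jajsamoot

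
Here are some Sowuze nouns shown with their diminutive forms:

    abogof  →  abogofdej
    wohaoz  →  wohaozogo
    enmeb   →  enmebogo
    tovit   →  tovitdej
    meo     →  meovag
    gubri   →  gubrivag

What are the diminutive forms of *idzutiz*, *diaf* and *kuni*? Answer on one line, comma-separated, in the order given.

idzutizogo, diafdej, kunivag

The suffix is conditioned by the final sound: -dej when the stem ends in a voiceless consonant (*abogof*, *tovit*); -ogo when the stem ends in a voiced consonant (*wohaoz*, *enmeb*); -vag when the stem ends in a vowel (*meo*, *gubri*).
*idzutiz* — final sound /z/ (a voiced consonant) → -ogo → *idzutizogo*.
*diaf*: final sound = /f/, a voiceless consonant → -dej → *diafdej*.
Since the final sound of *kuni* is /i/ (a vowel), it takes -vag, giving *kunivag*.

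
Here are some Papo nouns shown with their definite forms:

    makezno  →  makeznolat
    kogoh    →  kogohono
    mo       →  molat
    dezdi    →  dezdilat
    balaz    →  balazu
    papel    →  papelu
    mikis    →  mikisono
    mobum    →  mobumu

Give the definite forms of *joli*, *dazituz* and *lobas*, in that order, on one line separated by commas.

The alternation tracks the final sound of the stem — -ono when the stem ends in a voiceless consonant (*kogoh*, *mikis*); -u when the stem ends in a voiced consonant (*balaz*, *papel*, *mobum*); -lat when the stem ends in a vowel (*makezno*, *mo*, *dezdi*).
The final sound of *joli* is /i/, which is a vowel, so the suffix is -lat, giving *jolilat*.
*dazituz* — final sound /z/ (a voiced consonant) → -u → *dazituzu*.
Since the final sound of *lobas* is /s/ (a voiceless consonant), it takes -ono, giving *lobasono*.

jolilat, dazituzu, lobasono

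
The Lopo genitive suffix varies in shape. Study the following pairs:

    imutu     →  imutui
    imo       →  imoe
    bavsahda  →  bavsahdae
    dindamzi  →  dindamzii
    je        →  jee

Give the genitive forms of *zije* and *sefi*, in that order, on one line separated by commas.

Looking at the last vowel of each stem: -i when the last vowel of the stem is a high vowel (*imutu*, *dindamzi*); -e when the last vowel of the stem is a non-high vowel (*imo*, *bavsahda*, *je*).
The last vowel of *zije* is /e/, which is a non-high vowel, so the suffix is -e, giving *zijee*.
*sefi* — last vowel /i/ (a high vowel) → -i → *sefii*.

zijee, sefii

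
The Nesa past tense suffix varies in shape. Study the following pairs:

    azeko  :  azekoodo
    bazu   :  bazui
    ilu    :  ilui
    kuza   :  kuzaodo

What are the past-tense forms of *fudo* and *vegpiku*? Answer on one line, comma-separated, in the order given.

fudoodo, vegpikui

The suffix is conditioned by the last vowel: -i when the last vowel of the stem is a high vowel (*bazu*, *ilu*); -odo when the last vowel of the stem is a non-high vowel (*azeko*, *kuza*).
*fudo*: last vowel = /o/, a non-high vowel → -odo → *fudoodo*.
The last vowel of *vegpiku* is /u/, which is a high vowel, so the suffix is -i, giving *vegpikui*.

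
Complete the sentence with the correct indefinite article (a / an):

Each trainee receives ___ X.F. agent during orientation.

The indefinite article is chosen by the initial *sound* of the following word, not its spelling.
The initialism *X.F.* is read letter by letter; the first letter, X, is pronounced /ɛks/, which begins with a vowel sound.
So the article is *an*: Each trainee receives an X.F. agent during orientation.

an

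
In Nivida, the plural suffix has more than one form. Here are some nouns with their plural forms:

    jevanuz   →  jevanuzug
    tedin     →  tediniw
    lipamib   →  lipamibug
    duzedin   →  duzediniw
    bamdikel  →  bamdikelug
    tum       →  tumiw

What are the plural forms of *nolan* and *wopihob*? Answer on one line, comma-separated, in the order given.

The suffix is conditioned by the final consonant: -iw when the stem ends in a nasal (*tedin*, *duzedin*, *tum*); -ug when the stem ends in a non-nasal consonant (*jevanuz*, *lipamib*, *bamdikel*).
The final consonant of *nolan* is /n/, which is a nasal, so the suffix is -iw, giving *nolaniw*.
The final consonant of *wopihob* is /b/, which is non-nasal, so the suffix is -ug, giving *wopihobug*.

nolaniw, wopihobug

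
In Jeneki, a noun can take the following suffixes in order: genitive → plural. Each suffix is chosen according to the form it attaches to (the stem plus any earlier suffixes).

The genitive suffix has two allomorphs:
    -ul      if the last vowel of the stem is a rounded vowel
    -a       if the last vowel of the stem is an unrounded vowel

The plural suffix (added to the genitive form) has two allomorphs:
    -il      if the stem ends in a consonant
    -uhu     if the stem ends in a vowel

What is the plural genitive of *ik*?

ikauhu

The last vowel of *ik* is /i/, which is an unrounded vowel, so the genitive suffix is -a, giving *ika*.
The genitive form *ika* — final sound /a/ (a vowel) → -uhu → *ikauhu*.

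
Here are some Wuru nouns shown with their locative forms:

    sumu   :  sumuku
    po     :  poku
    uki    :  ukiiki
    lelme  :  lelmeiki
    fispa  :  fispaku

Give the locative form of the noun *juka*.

jukaku

Looking at the last vowel of each stem: -iki when the last vowel of the stem is a front vowel (*uki*, *lelme*); -ku when the last vowel of the stem is a back vowel (*sumu*, *po*, *fispa*).
*juka* — last vowel /a/ (a back vowel) → -ku → *jukaku*.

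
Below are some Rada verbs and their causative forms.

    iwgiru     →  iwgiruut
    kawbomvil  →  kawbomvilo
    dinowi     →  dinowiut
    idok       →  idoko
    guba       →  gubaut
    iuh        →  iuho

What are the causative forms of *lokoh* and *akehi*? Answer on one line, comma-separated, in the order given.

The alternation tracks the final sound of the stem — -o when the stem ends in a consonant (*kawbomvil*, *idok*, *iuh*); -ut when the stem ends in a vowel (*iwgiru*, *dinowi*, *guba*).
*lokoh*: final sound = /h/, a consonant → -o → *lokoho*.
*akehi* — final sound /i/ (a vowel) → -ut → *akehiut*.

lokoho, akehiut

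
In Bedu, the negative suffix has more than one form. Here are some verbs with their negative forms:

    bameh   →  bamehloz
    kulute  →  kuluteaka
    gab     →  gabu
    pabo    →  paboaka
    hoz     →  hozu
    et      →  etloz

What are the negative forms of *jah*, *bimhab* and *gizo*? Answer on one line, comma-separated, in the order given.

jahloz, bimhabu, gizoaka

Looking at the final sound of each stem: -loz when the stem ends in a voiceless consonant (*bameh*, *et*); -u when the stem ends in a voiced consonant (*gab*, *hoz*); -aka when the stem ends in a vowel (*kulute*, *pabo*).
The final sound of *jah* is /h/, which is a voiceless consonant, so the suffix is -loz, giving *jahloz*.
The final sound of *bimhab* is /b/, which is a voiced consonant, so the suffix is -u, giving *bimhabu*.
Since the final sound of *gizo* is /o/ (a vowel), it takes -aka, giving *gizoaka*.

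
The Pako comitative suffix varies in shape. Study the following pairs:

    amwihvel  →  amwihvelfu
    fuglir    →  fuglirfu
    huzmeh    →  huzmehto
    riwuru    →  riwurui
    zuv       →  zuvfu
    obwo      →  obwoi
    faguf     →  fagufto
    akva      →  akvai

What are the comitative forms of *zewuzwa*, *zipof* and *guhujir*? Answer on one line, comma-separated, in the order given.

zewuzwai, zipofto, guhujirfu

Looking at the final sound of each stem: -to when the stem ends in a voiceless consonant (*huzmeh*, *faguf*); -fu when the stem ends in a voiced consonant (*amwihvel*, *fuglir*, *zuv*); -i when the stem ends in a vowel (*riwuru*, *obwo*, *akva*).
*zewuzwa* — final sound /a/ (a vowel) → -i → *zewuzwai*.
Since the final sound of *zipof* is /f/ (a voiceless consonant), it takes -to, giving *zipofto*.
The final sound of *guhujir* is /r/, which is a voiced consonant, so the suffix is -fu, giving *guhujirfu*.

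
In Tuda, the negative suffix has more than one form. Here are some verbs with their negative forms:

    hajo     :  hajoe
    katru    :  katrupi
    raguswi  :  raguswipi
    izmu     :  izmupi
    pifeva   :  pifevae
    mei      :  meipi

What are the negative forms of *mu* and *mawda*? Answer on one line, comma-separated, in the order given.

The alternation tracks the last vowel of the stem — -pi when the last vowel of the stem is a high vowel (*katru*, *raguswi*, *izmu*, *mei*); -e when the last vowel of the stem is a non-high vowel (*hajo*, *pifeva*).
*mu* — last vowel /u/ (a high vowel) → -pi → *mupi*.
Since the last vowel of *mawda* is /a/ (a non-high vowel), it takes -e, giving *mawdae*.

mupi, mawdae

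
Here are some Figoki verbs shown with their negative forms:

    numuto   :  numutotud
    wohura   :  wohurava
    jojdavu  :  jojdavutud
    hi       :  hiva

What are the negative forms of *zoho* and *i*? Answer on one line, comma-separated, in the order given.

The suffix is conditioned by the last vowel: -tud when the last vowel of the stem is a rounded vowel (*numuto*, *jojdavu*); -va when the last vowel of the stem is an unrounded vowel (*wohura*, *hi*).
*zoho*: last vowel = /o/, a rounded vowel → -tud → *zohotud*.
The last vowel of *i* is /i/, which is an unrounded vowel, so the suffix is -va, giving *iva*.

zohotud, iva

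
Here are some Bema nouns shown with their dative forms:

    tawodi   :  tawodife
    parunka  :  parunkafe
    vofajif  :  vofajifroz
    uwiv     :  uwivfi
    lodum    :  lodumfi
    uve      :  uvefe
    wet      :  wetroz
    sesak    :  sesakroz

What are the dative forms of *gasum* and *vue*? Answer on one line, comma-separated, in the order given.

gasumfi, vuefe

Looking at the final sound of each stem: -roz when the stem ends in a voiceless consonant (*vofajif*, *wet*, *sesak*); -fi when the stem ends in a voiced consonant (*uwiv*, *lodum*); -fe when the stem ends in a vowel (*tawodi*, *parunka*, *uve*).
The final sound of *gasum* is /m/, which is a voiced consonant, so the suffix is -fi, giving *gasumfi*.
Since the final sound of *vue* is /e/ (a vowel), it takes -fe, giving *vuefe*.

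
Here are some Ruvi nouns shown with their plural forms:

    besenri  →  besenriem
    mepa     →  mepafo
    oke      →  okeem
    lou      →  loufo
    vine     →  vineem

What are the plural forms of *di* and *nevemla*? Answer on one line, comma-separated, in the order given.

The alternation tracks the last vowel of the stem — -em when the last vowel of the stem is a front vowel (*besenri*, *oke*, *vine*); -fo when the last vowel of the stem is a back vowel (*mepa*, *lou*).
*di* — last vowel /i/ (a front vowel) → -em → *diem*.
*nevemla* — last vowel /a/ (a back vowel) → -fo → *nevemlafo*.

diem, nevemlafo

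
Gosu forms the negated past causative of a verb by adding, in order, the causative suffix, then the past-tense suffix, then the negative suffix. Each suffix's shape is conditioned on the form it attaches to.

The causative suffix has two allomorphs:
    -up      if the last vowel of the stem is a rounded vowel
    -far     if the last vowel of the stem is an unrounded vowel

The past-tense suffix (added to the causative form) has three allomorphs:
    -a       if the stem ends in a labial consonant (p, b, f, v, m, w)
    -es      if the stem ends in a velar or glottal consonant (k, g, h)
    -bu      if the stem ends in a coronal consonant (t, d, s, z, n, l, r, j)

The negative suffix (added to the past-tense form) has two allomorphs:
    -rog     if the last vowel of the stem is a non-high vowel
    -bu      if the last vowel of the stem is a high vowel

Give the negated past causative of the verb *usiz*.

The last vowel of *usiz* is /i/, which is an unrounded vowel, so the causative suffix is -far, giving *usizfar*.
The final consonant of the causative form *usizfar* is /r/, which is coronal, so the past-tense suffix is -bu, giving *usizfarbu*.
The past-tense form *usizfarbu*: last vowel = /u/, a high vowel → -bu → *usizfarbubu*.

usizfarbubu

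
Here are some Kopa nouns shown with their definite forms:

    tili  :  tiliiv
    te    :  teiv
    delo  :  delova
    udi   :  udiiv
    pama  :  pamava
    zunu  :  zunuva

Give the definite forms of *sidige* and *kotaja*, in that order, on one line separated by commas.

sidigeiv, kotajava

Looking at the last vowel of each stem: -iv when the last vowel of the stem is a front vowel (*tili*, *te*, *udi*); -va when the last vowel of the stem is a back vowel (*delo*, *pama*, *zunu*).
*sidige* — last vowel /e/ (a front vowel) → -iv → *sidigeiv*.
*kotaja*: last vowel = /a/, a back vowel → -va → *kotajava*.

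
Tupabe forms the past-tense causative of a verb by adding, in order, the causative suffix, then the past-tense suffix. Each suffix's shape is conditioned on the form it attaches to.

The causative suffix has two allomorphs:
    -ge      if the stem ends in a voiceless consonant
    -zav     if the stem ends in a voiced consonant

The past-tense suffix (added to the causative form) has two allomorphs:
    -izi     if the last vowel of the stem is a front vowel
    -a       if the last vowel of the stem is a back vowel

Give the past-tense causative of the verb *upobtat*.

*upobtat*: final consonant = /t/, voiceless → -ge → *upobtatge*.
Since the last vowel of the causative form *upobtatge* is /e/ (a front vowel), it takes -izi, giving *upobtatgeizi*.

upobtatgeizi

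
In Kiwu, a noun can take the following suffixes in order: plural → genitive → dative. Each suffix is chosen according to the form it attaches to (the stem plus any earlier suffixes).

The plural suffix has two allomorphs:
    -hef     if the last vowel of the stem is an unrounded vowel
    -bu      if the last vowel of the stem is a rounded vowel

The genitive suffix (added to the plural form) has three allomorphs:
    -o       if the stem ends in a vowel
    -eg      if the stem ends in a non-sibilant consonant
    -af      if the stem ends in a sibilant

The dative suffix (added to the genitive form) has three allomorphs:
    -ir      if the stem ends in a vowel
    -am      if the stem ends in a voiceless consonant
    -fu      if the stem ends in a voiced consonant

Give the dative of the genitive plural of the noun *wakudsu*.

wakudsubuoir

*wakudsu* — last vowel /u/ (a rounded vowel) → -bu → *wakudsubu*.
The plural form *wakudsubu*: final sound = /u/, a vowel → -o → *wakudsubuo*.
The genitive form *wakudsubuo*: final sound = /o/, a vowel → -ir → *wakudsubuoir*.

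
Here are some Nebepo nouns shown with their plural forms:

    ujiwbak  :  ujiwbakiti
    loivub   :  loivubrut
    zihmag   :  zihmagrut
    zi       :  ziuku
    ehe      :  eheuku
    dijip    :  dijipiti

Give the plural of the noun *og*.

The suffix is conditioned by the final sound: -iti when the stem ends in a voiceless consonant (*ujiwbak*, *dijip*); -rut when the stem ends in a voiced consonant (*loivub*, *zihmag*); -uku when the stem ends in a vowel (*zi*, *ehe*).
*og*: final sound = /g/, a voiced consonant → -rut → *ogrut*.

ogrut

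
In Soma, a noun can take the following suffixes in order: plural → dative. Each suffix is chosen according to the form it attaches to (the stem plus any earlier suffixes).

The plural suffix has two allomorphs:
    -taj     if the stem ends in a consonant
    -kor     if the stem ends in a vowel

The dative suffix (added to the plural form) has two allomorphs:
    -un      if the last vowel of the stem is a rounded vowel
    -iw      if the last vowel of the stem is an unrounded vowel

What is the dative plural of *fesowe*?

*fesowe*: final sound = /e/, a vowel → -kor → *fesowekor*.
The plural form *fesowekor* — last vowel /o/ (a rounded vowel) → -un → *fesowekorun*.

fesowekorun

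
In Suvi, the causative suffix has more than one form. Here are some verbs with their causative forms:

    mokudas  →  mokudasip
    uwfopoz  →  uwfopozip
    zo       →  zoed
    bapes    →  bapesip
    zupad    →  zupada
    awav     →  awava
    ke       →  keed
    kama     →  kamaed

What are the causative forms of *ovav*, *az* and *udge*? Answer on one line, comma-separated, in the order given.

The alternation tracks the final sound of the stem — -ip when the stem ends in a sibilant (*mokudas*, *uwfopoz*, *bapes*); -a when the stem ends in a non-sibilant consonant (*zupad*, *awav*); -ed when the stem ends in a vowel (*zo*, *ke*, *kama*).
Since the final sound of *ovav* is /v/ (a non-sibilant consonant), it takes -a, giving *ovava*.
*az*: final sound = /z/, a sibilant → -ip → *azip*.
The final sound of *udge* is /e/, which is a vowel, so the suffix is -ed, giving *udgeed*.

ovava, azip, udgeed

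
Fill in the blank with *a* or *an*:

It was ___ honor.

The indefinite article is chosen by the initial *sound* of the following word, not its spelling.
*honor* begins with the sound /ɒ/ (silent h) — a vowel sound.
So the article is *an*: It was an honor.

an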